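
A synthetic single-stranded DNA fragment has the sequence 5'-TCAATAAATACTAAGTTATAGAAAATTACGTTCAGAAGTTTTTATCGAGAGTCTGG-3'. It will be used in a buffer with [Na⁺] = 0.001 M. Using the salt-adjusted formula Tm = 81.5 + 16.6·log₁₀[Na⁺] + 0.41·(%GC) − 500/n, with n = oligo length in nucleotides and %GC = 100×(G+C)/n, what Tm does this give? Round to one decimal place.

34.5°C

Length n = 56. Counting bases: C=6, A=21, T=19, G=10
G+C = 16, so %GC = 16/56 × 100 = 28.571%
Salt term: 16.6 × (-3) = -49.8
GC term: 0.41 × 28.571 = 11.714; length term: −500/56 = −8.929
Tm = 81.5 + (-49.8) + 11.714 − 8.929 = 34.485 → 34.5°C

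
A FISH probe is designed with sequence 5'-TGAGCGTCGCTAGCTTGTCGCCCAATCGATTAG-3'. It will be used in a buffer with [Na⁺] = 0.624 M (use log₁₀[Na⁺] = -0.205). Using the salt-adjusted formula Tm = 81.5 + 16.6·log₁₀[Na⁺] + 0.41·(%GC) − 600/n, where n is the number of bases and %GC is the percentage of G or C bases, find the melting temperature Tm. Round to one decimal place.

Length n = 33. Counting bases: A=6, T=9, C=9, G=9
G+C = 18, so %GC = 18/33 × 100 = 54.545%
Salt term: 16.6 × (-0.205) = -3.403
GC term: 0.41 × 54.545 = 22.363; length term: −600/33 = −18.182
Tm = 81.5 + (-3.403) + 22.363 − 18.182 = 82.278 → 82.3°C

82.3°C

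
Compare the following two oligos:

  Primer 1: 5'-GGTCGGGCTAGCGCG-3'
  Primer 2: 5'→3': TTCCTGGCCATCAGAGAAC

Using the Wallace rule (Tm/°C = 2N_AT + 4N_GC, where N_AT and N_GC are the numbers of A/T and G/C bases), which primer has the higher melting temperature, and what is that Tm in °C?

Primer 2, 58°C

Primer 1: A+T=3, G+C=12 → Tm = 2(3)+4(12) = 54°C
Primer 2: A+T=9, G+C=10 → Tm = 2(9)+4(10) = 58°C
54°C vs 58°C → primer 2 is higher.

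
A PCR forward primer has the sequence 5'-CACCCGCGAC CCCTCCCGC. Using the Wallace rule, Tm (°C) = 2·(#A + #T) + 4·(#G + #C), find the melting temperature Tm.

70°C

A=2, C=13, T=1, G=3
So N_AT = 3 and N_GC = 16.
Tm = 2(3) + 4(16) = 6 + 64 = 70°C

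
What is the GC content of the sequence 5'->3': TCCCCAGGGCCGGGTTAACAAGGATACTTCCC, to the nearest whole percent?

Scanning the sequence gives A=7, C=11, G=8, T=6.
G+C = 8 + 11 = 19 out of 32 bases
%GC = 19/32 × 100 = 59.38% ≈ 59%

59%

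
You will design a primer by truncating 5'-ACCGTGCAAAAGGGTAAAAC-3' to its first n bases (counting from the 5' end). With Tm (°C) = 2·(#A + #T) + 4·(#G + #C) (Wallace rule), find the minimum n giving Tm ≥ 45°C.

n = 15

First 14 bases: ACCGTGCAAAAGGG → Tm = 44°C (< 45°C)
First 15 bases: ACCGTGCAAAAGGGT → Tm = 46°C (≥ 45°C)
Since every base adds ≥2°C, Tm only increases with n, so the threshold is first crossed at n = 15.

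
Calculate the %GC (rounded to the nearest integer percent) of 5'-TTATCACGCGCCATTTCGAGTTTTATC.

Counting bases: C=7, G=4, A=5, T=11
G+C = 4 + 7 = 11 out of 27 bases
%GC = 11/27 × 100 = 40.74% ≈ 41%

41%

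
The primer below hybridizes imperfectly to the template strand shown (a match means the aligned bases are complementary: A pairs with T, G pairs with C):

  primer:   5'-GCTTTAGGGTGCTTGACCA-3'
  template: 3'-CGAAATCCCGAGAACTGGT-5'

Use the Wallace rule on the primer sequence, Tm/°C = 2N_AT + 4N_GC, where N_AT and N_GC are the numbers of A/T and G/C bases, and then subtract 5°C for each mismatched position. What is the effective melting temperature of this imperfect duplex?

48°C

Primer base counts: A=3, T=6, G=6, C=4 → A+T=9, G+C=10
Perfect-match Tm = 2(9) + 4(10) = 18 + 40 = 58°C
Mismatches (positions where the bases are not complementary): 2 (at positions 10, 11)
Effective Tm = 58 − 2×5 = 58 − 10 = 48°C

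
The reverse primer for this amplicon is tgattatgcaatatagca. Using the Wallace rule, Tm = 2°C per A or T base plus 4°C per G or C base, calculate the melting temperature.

46°C

G=3, C=2, A=7, T=6
A+T = 13, G+C = 5
Tm = 2(13) + 4(5) = 26 + 20 = 46°C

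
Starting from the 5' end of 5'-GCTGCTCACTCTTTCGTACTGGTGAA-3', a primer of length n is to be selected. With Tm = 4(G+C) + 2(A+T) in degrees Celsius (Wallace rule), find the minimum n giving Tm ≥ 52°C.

First 16 bases: GCTGCTCACTCTTTCG → Tm = 50°C (< 52°C)
First 17 bases: GCTGCTCACTCTTTCGT → Tm = 52°C (≥ 52°C)
Since every base adds ≥2°C, Tm only increases with n, so the threshold is first crossed at n = 17.

n = 17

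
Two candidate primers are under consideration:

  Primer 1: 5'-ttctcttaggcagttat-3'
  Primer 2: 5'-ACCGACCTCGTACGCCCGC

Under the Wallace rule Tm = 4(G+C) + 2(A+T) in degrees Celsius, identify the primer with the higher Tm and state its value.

Primer 2, 66°C

Primer 1: A+T=11, G+C=6 → Tm = 2(11)+4(6) = 46°C
Primer 2: A+T=5, G+C=14 → Tm = 2(5)+4(14) = 66°C
46°C vs 66°C → primer 2 is higher.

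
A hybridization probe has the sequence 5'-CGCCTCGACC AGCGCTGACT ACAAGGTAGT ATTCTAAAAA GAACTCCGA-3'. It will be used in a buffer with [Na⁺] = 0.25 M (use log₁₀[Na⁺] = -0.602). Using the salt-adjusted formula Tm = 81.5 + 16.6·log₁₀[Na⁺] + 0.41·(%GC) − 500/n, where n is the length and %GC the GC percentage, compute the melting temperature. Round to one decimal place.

Length n = 49. T=9, C=14, A=16, G=10
G+C = 24, so %GC = 24/49 × 100 = 48.98%
Salt term: 16.6 × (-0.602) = -9.993
GC term: 0.41 × 48.98 = 20.082; length term: −500/49 = −10.204
Tm = 81.5 + (-9.993) + 20.082 − 10.204 = 81.385 → 81.4°C

81.4°C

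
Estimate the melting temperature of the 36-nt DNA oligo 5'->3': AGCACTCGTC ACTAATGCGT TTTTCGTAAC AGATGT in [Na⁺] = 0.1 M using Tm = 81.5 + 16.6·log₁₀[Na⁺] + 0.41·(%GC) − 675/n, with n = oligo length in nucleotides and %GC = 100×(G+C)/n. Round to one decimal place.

Length n = 36. A=9, C=8, T=12, G=7
G+C = 15, so %GC = 15/36 × 100 = 41.667%
Salt term: 16.6 × (-1) = -16.6
GC term: 0.41 × 41.667 = 17.083; length term: −675/36 = −18.75
Tm = 81.5 + (-16.6) + 17.083 − 18.75 = 63.233 → 63.2°C

63.2°C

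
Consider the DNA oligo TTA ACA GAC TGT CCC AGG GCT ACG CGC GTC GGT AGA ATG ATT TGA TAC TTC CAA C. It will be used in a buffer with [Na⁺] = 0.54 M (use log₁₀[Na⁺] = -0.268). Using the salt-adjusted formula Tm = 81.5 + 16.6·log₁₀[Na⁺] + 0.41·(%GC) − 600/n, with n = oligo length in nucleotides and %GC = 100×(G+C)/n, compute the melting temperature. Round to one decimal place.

Length n = 55. Base counts: A=14, C=14, T=14, G=13
G+C = 27, so %GC = 27/55 × 100 = 49.091%
Salt term: 16.6 × (-0.268) = -4.449
GC term: 0.41 × 49.091 = 20.127; length term: −600/55 = −10.909
Tm = 81.5 + (-4.449) + 20.127 − 10.909 = 86.269 → 86.3°C

86.3°C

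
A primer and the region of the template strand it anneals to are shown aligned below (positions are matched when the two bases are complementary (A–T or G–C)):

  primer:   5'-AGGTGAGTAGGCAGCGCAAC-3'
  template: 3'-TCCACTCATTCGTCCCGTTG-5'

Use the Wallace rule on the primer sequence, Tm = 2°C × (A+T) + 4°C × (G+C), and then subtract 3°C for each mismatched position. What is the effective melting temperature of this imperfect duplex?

Primer base counts: A=6, T=2, G=8, C=4 → A+T=8, G+C=12
Perfect-match Tm = 2(8) + 4(12) = 16 + 48 = 64°C
Mismatches (positions where the bases are not complementary): 2 (at positions 10, 15)
Effective Tm = 64 − 2×3 = 64 − 6 = 58°C

58°C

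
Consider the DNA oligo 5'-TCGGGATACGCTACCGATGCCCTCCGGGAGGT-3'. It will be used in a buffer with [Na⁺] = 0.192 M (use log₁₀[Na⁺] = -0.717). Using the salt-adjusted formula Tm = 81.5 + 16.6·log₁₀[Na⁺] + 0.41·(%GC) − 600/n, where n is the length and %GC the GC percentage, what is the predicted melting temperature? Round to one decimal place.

77.8°C

Length n = 32. Counting bases: T=6, G=11, A=5, C=10
G+C = 21, so %GC = 21/32 × 100 = 65.625%
Salt term: 16.6 × (-0.717) = -11.902
GC term: 0.41 × 65.625 = 26.906; length term: −600/32 = −18.75
Tm = 81.5 + (-11.902) + 26.906 − 18.75 = 77.754 → 77.8°C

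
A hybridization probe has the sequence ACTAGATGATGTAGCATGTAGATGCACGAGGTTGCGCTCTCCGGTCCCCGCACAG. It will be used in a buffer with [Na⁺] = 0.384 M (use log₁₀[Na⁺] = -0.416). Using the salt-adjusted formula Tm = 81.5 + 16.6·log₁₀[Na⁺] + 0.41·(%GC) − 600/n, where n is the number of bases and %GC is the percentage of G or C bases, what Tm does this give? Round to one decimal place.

86.8°C

Length n = 55. Base counts: T=12, C=15, G=16, A=12
G+C = 31, so %GC = 31/55 × 100 = 56.364%
Salt term: 16.6 × (-0.416) = -6.906
GC term: 0.41 × 56.364 = 23.109; length term: −600/55 = −10.909
Tm = 81.5 + (-6.906) + 23.109 − 10.909 = 86.794 → 86.8°C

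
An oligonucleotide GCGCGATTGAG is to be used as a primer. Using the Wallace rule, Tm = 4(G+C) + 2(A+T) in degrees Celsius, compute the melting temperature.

Base counts: A=2, G=5, T=2, C=2
So N_AT = 4 and N_GC = 7.
Tm = 2(4) + 4(7) = 8 + 28 = 36°C

36°C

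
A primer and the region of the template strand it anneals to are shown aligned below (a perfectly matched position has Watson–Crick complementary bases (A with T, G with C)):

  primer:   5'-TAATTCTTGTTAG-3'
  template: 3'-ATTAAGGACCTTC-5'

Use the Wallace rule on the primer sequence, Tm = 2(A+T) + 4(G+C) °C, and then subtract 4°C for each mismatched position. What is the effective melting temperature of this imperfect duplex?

Primer base counts: A=3, T=7, G=2, C=1 → A+T=10, G+C=3
Perfect-match Tm = 2(10) + 4(3) = 20 + 12 = 32°C
Mismatches (positions where the bases are not complementary): 3 (at positions 7, 10, 11)
Effective Tm = 32 − 3×4 = 32 − 12 = 20°C

20°C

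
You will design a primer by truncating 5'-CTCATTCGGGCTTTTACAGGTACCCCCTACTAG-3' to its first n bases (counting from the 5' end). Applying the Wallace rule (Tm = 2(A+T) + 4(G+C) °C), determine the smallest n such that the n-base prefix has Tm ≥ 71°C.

First 23 bases: CTCATTCGGGCTTTTACAGGTAC → Tm = 68°C (< 71°C)
First 24 bases: CTCATTCGGGCTTTTACAGGTACC → Tm = 72°C (≥ 71°C)
Each additional base adds 2°C (A/T) or 4°C (G/C), so Tm is non-decreasing in n; n = 24 is the first length to reach 71°C.

n = 24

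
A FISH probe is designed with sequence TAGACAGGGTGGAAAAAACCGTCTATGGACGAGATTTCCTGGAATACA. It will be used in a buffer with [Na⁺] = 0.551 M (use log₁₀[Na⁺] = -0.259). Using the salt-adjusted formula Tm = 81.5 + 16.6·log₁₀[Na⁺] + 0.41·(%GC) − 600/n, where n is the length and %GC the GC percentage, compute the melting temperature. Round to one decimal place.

82.6°C

Length n = 48. Counting bases: G=13, C=8, T=10, A=17
G+C = 21, so %GC = 21/48 × 100 = 43.75%
Salt term: 16.6 × (-0.259) = -4.299
GC term: 0.41 × 43.75 = 17.938; length term: −600/48 = −12.5
Tm = 81.5 + (-4.299) + 17.938 − 12.5 = 82.639 → 82.6°C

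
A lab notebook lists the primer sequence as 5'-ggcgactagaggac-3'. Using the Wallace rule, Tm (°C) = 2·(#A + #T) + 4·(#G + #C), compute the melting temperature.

46°C

G=6, T=1, A=4, C=3
A+T = 5, G+C = 9
Tm = 2(5) + 4(9) = 10 + 36 = 46°C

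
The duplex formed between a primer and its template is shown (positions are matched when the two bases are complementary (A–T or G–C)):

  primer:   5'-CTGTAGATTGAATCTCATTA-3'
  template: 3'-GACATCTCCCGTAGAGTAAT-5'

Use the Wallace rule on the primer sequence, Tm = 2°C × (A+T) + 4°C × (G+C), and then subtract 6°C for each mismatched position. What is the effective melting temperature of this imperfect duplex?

Primer base counts: A=6, T=8, G=3, C=3 → A+T=14, G+C=6
Perfect-match Tm = 2(14) + 4(6) = 28 + 24 = 52°C
Mismatches (positions where the bases are not complementary): 3 (at positions 8, 9, 11)
Effective Tm = 52 − 3×6 = 52 − 18 = 34°C

34°C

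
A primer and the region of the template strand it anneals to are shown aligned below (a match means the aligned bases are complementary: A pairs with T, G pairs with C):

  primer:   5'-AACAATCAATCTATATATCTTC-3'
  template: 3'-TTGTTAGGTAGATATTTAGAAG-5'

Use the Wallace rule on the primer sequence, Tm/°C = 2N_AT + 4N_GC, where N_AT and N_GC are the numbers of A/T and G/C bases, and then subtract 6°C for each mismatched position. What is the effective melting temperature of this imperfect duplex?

Primer base counts: A=9, T=8, G=0, C=5 → A+T=17, G+C=5
Perfect-match Tm = 2(17) + 4(5) = 34 + 20 = 54°C
Mismatches (positions where the bases are not complementary): 2 (at positions 8, 16)
Effective Tm = 54 − 2×6 = 54 − 12 = 42°C

42°C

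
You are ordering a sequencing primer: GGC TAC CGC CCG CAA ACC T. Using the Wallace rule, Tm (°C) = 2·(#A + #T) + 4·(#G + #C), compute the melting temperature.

T=2, A=4, G=4, C=9
AT pairs contribute 6, GC pairs contribute 13.
Tm = 2(6) + 4(13) = 12 + 52 = 64°C

64°C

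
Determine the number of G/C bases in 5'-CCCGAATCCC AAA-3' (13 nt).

7

Base counts: A=5, G=1, C=6, T=1
Total G or C: 1 + 6 = 7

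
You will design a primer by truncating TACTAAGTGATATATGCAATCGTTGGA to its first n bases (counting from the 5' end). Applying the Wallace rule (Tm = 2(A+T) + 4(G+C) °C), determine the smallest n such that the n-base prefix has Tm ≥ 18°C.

n = 7

First 6 bases: TACTAA → Tm = 14°C (< 18°C)
First 7 bases: TACTAAG → Tm = 18°C (≥ 18°C)
Since every base adds ≥2°C, Tm only increases with n, so the threshold is first crossed at n = 7.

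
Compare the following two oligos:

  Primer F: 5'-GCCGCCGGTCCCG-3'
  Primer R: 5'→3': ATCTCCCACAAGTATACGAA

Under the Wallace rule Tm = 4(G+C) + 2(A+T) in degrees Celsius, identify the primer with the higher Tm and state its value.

Primer R, 56°C

Primer F: A+T=1, G+C=12 → Tm = 2(1)+4(12) = 50°C
Primer R: A+T=12, G+C=8 → Tm = 2(12)+4(8) = 56°C
50°C vs 56°C → primer R is higher.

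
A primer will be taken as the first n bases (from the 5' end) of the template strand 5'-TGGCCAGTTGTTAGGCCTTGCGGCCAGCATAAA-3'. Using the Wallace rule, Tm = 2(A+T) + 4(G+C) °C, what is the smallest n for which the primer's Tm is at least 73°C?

First 22 bases: TGGCCAGTTGTTAGGCCTTGCG → Tm = 70°C (< 73°C)
First 23 bases: TGGCCAGTTGTTAGGCCTTGCGG → Tm = 74°C (≥ 73°C)
Each additional base adds 2°C (A/T) or 4°C (G/C), so Tm is non-decreasing in n; n = 23 is the first length to reach 73°C.

n = 23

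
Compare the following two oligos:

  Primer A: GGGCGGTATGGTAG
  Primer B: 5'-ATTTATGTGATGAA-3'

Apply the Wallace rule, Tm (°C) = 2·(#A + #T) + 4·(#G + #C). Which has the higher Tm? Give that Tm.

Primer A: A+T=5, G+C=9 → Tm = 2(5)+4(9) = 46°C
Primer B: A+T=11, G+C=3 → Tm = 2(11)+4(3) = 34°C
46°C vs 34°C → primer A is higher.

Primer A, 46°C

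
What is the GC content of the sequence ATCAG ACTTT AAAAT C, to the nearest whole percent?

G=1, T=5, C=3, A=7
G+C = 1 + 3 = 4 out of 16 bases
%GC = 4/16 × 100 = 25% ≈ 25%

25%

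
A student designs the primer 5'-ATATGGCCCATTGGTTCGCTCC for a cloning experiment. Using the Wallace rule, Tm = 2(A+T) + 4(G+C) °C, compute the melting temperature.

Scanning the sequence gives A=3, G=5, T=7, C=7.
A+T = 10, G+C = 12
Tm = 4·12 + 2·10 = 48 + 20 = 68°C

68°C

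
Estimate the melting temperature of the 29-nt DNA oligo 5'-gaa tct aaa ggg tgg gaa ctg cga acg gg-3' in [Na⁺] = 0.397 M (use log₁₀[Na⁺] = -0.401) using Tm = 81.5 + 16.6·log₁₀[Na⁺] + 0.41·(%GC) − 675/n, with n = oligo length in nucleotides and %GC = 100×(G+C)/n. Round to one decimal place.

Length n = 29. Scanning the sequence gives A=9, C=4, G=12, T=4.
G+C = 16, so %GC = 16/29 × 100 = 55.172%
Salt term: 16.6 × (-0.401) = -6.657
GC term: 0.41 × 55.172 = 22.621; length term: −675/29 = −23.276
Tm = 81.5 + (-6.657) + 22.621 − 23.276 = 74.188 → 74.2°C

74.2°C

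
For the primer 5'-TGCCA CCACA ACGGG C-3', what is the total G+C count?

11

Counting bases: G=4, T=1, A=4, C=7
G+C = 4 + 7 = 11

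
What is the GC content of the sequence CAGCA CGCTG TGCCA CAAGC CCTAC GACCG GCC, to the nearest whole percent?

70%

Base counts: G=8, C=15, A=7, T=3
G+C = 8 + 15 = 23 out of 33 bases
%GC = 23/33 × 100 = 69.7% ≈ 70%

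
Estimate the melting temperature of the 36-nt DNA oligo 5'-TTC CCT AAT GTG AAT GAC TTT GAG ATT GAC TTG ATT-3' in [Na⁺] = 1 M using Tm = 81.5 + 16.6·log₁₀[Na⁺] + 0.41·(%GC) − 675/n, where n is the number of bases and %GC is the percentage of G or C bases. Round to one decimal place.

Length n = 36. Counting bases: A=9, G=7, T=15, C=5
G+C = 12, so %GC = 12/36 × 100 = 33.333%
Salt term: 16.6 × (0) = 0
GC term: 0.41 × 33.333 = 13.667; length term: −675/36 = −18.75
Tm = 81.5 + (0) + 13.667 − 18.75 = 76.417 → 76.4°C

76.4°C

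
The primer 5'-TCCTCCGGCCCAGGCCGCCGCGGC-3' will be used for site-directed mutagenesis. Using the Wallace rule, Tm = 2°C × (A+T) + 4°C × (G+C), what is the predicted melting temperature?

Scanning the sequence gives A=1, T=2, G=8, C=13.
A+T = 3, G+C = 21
Tm = 2×3 + 4×21 = 90°C

90°C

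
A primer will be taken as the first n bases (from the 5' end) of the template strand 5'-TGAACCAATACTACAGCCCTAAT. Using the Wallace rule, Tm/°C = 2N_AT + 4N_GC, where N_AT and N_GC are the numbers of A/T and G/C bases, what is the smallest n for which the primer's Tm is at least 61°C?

First 21 bases: TGAACCAATACTACAGCCCTA → Tm = 60°C (< 61°C)
First 22 bases: TGAACCAATACTACAGCCCTAA → Tm = 62°C (≥ 61°C)
Each additional base adds 2°C (A/T) or 4°C (G/C), so Tm is non-decreasing in n; n = 22 is the first length to reach 61°C.

n = 22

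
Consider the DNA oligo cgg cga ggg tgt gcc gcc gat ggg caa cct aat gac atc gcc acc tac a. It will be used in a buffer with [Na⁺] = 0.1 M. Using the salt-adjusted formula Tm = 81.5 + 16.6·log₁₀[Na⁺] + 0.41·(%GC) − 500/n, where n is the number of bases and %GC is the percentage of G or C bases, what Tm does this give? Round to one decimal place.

80.6°C

Length n = 49. Counting bases: T=7, G=15, C=16, A=11
G+C = 31, so %GC = 31/49 × 100 = 63.265%
Salt term: 16.6 × (-1) = -16.6
GC term: 0.41 × 63.265 = 25.939; length term: −500/49 = −10.204
Tm = 81.5 + (-16.6) + 25.939 − 10.204 = 80.635 → 80.6°C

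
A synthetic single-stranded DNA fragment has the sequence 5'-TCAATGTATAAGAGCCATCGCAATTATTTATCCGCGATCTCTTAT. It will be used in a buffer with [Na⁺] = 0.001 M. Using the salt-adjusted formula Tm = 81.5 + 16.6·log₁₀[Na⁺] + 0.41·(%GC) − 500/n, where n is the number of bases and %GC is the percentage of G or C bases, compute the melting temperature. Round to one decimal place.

35.2°C

Length n = 45. Counting bases: C=10, T=16, G=6, A=13
G+C = 16, so %GC = 16/45 × 100 = 35.556%
Salt term: 16.6 × (-3) = -49.8
GC term: 0.41 × 35.556 = 14.578; length term: −500/45 = −11.111
Tm = 81.5 + (-49.8) + 14.578 − 11.111 = 35.167 → 35.2°C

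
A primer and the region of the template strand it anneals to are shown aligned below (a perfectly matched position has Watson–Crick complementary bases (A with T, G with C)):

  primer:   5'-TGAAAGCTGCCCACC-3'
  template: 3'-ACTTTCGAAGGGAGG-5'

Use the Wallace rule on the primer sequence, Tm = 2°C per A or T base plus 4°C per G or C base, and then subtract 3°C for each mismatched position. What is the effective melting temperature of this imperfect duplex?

Primer base counts: A=4, T=2, G=3, C=6 → A+T=6, G+C=9
Perfect-match Tm = 2(6) + 4(9) = 12 + 36 = 48°C
Mismatches (positions where the bases are not complementary): 2 (at positions 9, 13)
Effective Tm = 48 − 2×3 = 48 − 6 = 42°C

42°C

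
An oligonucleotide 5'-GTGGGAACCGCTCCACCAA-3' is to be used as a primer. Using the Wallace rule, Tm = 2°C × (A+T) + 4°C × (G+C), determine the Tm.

62°C

C=7, A=5, G=5, T=2
AT pairs contribute 7, GC pairs contribute 12.
Tm = 2(7) + 4(12) = 14 + 48 = 62°C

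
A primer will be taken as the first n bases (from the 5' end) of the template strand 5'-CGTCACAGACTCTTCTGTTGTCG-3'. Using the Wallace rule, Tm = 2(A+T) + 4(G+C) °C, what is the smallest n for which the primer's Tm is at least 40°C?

n = 13

First 12 bases: CGTCACAGACTC → Tm = 38°C (< 40°C)
First 13 bases: CGTCACAGACTCT → Tm = 40°C (≥ 40°C)
Each additional base adds 2°C (A/T) or 4°C (G/C), so Tm is non-decreasing in n; n = 13 is the first length to reach 40°C.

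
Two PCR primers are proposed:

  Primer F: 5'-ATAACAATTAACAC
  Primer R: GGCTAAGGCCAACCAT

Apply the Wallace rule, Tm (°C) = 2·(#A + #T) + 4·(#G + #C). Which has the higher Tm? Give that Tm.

Primer R, 50°C

Primer F: A+T=11, G+C=3 → Tm = 2(11)+4(3) = 34°C
Primer R: A+T=7, G+C=9 → Tm = 2(7)+4(9) = 50°C
34°C vs 50°C → primer R is higher.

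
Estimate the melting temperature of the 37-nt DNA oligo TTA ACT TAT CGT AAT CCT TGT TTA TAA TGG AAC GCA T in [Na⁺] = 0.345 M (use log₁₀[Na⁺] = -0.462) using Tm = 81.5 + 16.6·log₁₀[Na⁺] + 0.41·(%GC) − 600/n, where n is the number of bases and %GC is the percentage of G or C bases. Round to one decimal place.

69.8°C

Length n = 37. G=5, T=15, A=11, C=6
G+C = 11, so %GC = 11/37 × 100 = 29.73%
Salt term: 16.6 × (-0.462) = -7.669
GC term: 0.41 × 29.73 = 12.189; length term: −600/37 = −16.216
Tm = 81.5 + (-7.669) + 12.189 − 16.216 = 69.804 → 69.8°C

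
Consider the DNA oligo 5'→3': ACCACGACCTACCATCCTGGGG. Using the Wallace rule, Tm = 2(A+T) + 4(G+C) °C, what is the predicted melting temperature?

Scanning the sequence gives C=9, G=5, A=5, T=3.
So N_AT = 8 and N_GC = 14.
Tm = 2×8 + 4×14 = 72°C

72°C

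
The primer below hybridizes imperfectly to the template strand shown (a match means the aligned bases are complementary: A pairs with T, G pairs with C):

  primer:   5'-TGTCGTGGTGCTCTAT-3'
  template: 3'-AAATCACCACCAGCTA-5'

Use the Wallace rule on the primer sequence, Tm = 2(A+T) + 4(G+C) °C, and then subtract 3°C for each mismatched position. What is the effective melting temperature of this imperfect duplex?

36°C

Primer base counts: A=1, T=7, G=5, C=3 → A+T=8, G+C=8
Perfect-match Tm = 2(8) + 4(8) = 16 + 32 = 48°C
Mismatches (positions where the bases are not complementary): 4 (at positions 2, 4, 11, 14)
Effective Tm = 48 − 4×3 = 48 − 12 = 36°C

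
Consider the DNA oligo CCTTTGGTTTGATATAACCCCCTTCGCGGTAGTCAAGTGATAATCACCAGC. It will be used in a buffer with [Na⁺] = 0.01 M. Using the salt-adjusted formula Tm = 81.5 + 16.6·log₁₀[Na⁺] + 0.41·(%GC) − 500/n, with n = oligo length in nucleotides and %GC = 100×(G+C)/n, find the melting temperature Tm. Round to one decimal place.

Length n = 51. Base counts: A=12, C=14, T=15, G=10
G+C = 24, so %GC = 24/51 × 100 = 47.059%
Salt term: 16.6 × (-2) = -33.2
GC term: 0.41 × 47.059 = 19.294; length term: −500/51 = −9.804
Tm = 81.5 + (-33.2) + 19.294 − 9.804 = 57.79 → 57.8°C

57.8°C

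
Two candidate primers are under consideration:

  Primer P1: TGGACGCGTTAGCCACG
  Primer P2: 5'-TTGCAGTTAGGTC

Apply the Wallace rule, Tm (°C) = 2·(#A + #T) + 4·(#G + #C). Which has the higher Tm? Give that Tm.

Primer P1, 56°C

Primer P1: A+T=6, G+C=11 → Tm = 2(6)+4(11) = 56°C
Primer P2: A+T=7, G+C=6 → Tm = 2(7)+4(6) = 38°C
56°C vs 38°C → primer P1 is higher.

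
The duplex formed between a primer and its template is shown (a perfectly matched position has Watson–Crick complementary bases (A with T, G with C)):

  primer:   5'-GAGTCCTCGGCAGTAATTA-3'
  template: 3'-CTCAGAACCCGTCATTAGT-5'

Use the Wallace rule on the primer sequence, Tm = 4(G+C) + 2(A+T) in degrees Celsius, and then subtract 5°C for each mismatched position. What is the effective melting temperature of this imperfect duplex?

41°C

Primer base counts: A=5, T=5, G=5, C=4 → A+T=10, G+C=9
Perfect-match Tm = 2(10) + 4(9) = 20 + 36 = 56°C
Mismatches (positions where the bases are not complementary): 3 (at positions 6, 8, 18)
Effective Tm = 56 − 3×5 = 56 − 15 = 41°C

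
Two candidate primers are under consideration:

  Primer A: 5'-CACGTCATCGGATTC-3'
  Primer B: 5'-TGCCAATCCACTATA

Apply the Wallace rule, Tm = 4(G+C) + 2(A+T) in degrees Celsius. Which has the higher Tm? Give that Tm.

Primer A: A+T=7, G+C=8 → Tm = 2(7)+4(8) = 46°C
Primer B: A+T=9, G+C=6 → Tm = 2(9)+4(6) = 42°C
46°C vs 42°C → primer A is higher.

Primer A, 46°C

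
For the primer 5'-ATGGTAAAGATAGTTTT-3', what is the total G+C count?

Counting bases: A=6, G=4, C=0, T=7
G+C = 4 + 0 = 4

4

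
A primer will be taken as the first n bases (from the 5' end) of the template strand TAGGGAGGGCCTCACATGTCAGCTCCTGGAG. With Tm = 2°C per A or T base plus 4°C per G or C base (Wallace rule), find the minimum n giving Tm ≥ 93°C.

n = 29

First 28 bases: TAGGGAGGGCCTCACATGTCAGCTCCTG → Tm = 90°C (< 93°C)
First 29 bases: TAGGGAGGGCCTCACATGTCAGCTCCTGG → Tm = 94°C (≥ 93°C)
Since every base adds ≥2°C, Tm only increases with n, so the threshold is first crossed at n = 29.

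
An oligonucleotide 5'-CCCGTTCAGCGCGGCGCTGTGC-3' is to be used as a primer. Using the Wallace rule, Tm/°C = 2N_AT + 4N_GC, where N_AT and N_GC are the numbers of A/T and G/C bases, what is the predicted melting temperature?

Base counts: A=1, G=8, C=9, T=4
A+T = 5, G+C = 17
Tm = 2(5) + 4(17) = 10 + 68 = 78°C

78°C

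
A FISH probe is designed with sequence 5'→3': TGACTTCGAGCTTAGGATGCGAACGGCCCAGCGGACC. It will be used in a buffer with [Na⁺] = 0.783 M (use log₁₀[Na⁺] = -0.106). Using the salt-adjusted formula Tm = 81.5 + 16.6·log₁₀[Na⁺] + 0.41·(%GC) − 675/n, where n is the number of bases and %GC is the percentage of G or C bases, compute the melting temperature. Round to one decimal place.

87.0°C

Length n = 37. Base counts: T=6, C=11, A=8, G=12
G+C = 23, so %GC = 23/37 × 100 = 62.162%
Salt term: 16.6 × (-0.106) = -1.76
GC term: 0.41 × 62.162 = 25.486; length term: −675/37 = −18.243
Tm = 81.5 + (-1.76) + 25.486 − 18.243 = 86.983 → 87.0°C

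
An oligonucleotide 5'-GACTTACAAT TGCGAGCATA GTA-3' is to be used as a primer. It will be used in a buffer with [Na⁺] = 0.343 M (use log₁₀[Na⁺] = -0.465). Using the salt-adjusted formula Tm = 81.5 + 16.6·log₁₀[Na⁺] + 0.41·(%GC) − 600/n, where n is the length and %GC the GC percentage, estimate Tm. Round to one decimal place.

63.7°C

Length n = 23. A=8, C=4, G=5, T=6
G+C = 9, so %GC = 9/23 × 100 = 39.13%
Salt term: 16.6 × (-0.465) = -7.719
GC term: 0.41 × 39.13 = 16.043; length term: −600/23 = −26.087
Tm = 81.5 + (-7.719) + 16.043 − 26.087 = 63.737 → 63.7°C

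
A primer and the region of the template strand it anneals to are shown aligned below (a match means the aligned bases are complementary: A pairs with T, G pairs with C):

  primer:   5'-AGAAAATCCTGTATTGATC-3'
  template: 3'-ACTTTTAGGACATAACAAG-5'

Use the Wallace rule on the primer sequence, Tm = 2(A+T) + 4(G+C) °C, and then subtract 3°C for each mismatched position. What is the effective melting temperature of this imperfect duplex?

Primer base counts: A=7, T=6, G=3, C=3 → A+T=13, G+C=6
Perfect-match Tm = 2(13) + 4(6) = 26 + 24 = 50°C
Mismatches (positions where the bases are not complementary): 2 (at positions 1, 17)
Effective Tm = 50 − 2×3 = 50 − 6 = 44°C

44°C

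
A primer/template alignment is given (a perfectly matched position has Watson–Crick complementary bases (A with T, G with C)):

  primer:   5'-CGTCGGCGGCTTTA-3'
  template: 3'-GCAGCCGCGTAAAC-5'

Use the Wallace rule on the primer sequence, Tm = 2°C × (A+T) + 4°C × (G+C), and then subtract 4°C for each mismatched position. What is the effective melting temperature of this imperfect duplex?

34°C

Primer base counts: A=1, T=4, G=5, C=4 → A+T=5, G+C=9
Perfect-match Tm = 2(5) + 4(9) = 10 + 36 = 46°C
Mismatches (positions where the bases are not complementary): 3 (at positions 9, 10, 14)
Effective Tm = 46 − 3×4 = 46 − 12 = 34°C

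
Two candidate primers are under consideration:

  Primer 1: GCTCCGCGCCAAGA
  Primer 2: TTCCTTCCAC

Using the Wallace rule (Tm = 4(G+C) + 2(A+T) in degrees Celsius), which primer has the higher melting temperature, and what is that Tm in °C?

Primer 1, 48°C

Primer 1: A+T=4, G+C=10 → Tm = 2(4)+4(10) = 48°C
Primer 2: A+T=5, G+C=5 → Tm = 2(5)+4(5) = 30°C
48°C vs 30°C → primer 1 is higher.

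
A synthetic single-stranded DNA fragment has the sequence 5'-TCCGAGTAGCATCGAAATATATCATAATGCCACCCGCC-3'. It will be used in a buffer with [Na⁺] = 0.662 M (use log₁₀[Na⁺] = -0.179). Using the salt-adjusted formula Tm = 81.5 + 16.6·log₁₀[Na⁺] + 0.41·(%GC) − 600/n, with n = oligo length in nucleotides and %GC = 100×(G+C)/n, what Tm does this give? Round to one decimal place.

Length n = 38. Base counts: T=8, C=12, G=6, A=12
G+C = 18, so %GC = 18/38 × 100 = 47.368%
Salt term: 16.6 × (-0.179) = -2.971
GC term: 0.41 × 47.368 = 19.421; length term: −600/38 = −15.789
Tm = 81.5 + (-2.971) + 19.421 − 15.789 = 82.161 → 82.2°C

82.2°C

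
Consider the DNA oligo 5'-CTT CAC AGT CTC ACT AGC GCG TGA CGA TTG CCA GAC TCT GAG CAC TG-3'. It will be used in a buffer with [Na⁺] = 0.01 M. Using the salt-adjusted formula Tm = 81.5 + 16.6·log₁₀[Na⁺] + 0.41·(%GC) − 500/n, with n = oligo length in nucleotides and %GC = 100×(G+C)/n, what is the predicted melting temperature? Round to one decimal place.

60.3°C

Length n = 47. G=11, A=10, C=15, T=11
G+C = 26, so %GC = 26/47 × 100 = 55.319%
Salt term: 16.6 × (-2) = -33.2
GC term: 0.41 × 55.319 = 22.681; length term: −500/47 = −10.638
Tm = 81.5 + (-33.2) + 22.681 − 10.638 = 60.343 → 60.3°C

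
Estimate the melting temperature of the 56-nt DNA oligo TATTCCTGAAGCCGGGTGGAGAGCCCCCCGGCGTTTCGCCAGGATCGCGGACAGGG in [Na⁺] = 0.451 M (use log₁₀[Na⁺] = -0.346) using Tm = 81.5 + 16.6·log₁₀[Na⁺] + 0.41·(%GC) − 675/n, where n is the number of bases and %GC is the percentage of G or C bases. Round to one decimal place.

91.5°C

Length n = 56. T=9, C=17, A=9, G=21
G+C = 38, so %GC = 38/56 × 100 = 67.857%
Salt term: 16.6 × (-0.346) = -5.744
GC term: 0.41 × 67.857 = 27.821; length term: −675/56 = −12.054
Tm = 81.5 + (-5.744) + 27.821 − 12.054 = 91.523 → 91.5°C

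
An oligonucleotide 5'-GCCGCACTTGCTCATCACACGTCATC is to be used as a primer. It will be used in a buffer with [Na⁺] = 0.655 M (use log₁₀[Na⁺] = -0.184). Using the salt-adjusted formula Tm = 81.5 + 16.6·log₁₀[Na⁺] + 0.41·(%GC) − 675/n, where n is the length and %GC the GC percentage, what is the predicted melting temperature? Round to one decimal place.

76.1°C

Length n = 26. Scanning the sequence gives T=6, A=5, C=11, G=4.
G+C = 15, so %GC = 15/26 × 100 = 57.692%
Salt term: 16.6 × (-0.184) = -3.054
GC term: 0.41 × 57.692 = 23.654; length term: −675/26 = −25.962
Tm = 81.5 + (-3.054) + 23.654 − 25.962 = 76.138 → 76.1°C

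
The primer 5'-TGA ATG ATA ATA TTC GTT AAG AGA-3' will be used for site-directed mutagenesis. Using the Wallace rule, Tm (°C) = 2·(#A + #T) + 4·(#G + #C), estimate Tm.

60°C

Base counts: C=1, G=5, A=10, T=8
AT pairs contribute 18, GC pairs contribute 6.
Tm = 2×18 + 4×6 = 60°C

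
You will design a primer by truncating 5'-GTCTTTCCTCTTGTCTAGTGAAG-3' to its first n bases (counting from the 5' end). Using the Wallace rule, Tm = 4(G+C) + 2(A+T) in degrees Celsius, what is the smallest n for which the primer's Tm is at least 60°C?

First 20 bases: GTCTTTCCTCTTGTCTAGTG → Tm = 58°C (< 60°C)
First 21 bases: GTCTTTCCTCTTGTCTAGTGA → Tm = 60°C (≥ 60°C)
Each additional base adds 2°C (A/T) or 4°C (G/C), so Tm is non-decreasing in n; n = 21 is the first length to reach 60°C.

n = 21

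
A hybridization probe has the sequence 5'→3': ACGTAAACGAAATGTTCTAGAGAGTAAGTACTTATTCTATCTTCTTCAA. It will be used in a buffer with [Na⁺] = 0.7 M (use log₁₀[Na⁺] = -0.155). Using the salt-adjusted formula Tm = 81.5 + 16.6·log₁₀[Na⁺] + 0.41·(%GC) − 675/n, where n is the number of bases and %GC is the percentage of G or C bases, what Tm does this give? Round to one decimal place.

Length n = 49. Scanning the sequence gives T=17, C=8, G=7, A=17.
G+C = 15, so %GC = 15/49 × 100 = 30.612%
Salt term: 16.6 × (-0.155) = -2.573
GC term: 0.41 × 30.612 = 12.551; length term: −675/49 = −13.776
Tm = 81.5 + (-2.573) + 12.551 − 13.776 = 77.702 → 77.7°C

77.7°C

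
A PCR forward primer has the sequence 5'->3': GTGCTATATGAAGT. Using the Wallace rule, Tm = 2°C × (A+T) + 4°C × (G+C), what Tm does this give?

38°C

Scanning the sequence gives G=4, T=5, A=4, C=1.
A+T = 9, G+C = 5
Tm = 4·5 + 2·9 = 20 + 18 = 38°C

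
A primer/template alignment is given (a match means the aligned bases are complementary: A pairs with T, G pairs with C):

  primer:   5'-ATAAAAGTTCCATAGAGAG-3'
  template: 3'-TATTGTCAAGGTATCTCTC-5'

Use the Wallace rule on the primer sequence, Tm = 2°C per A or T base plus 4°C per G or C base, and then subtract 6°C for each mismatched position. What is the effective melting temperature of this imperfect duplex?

44°C

Primer base counts: A=9, T=4, G=4, C=2 → A+T=13, G+C=6
Perfect-match Tm = 2(13) + 4(6) = 26 + 24 = 50°C
Mismatches (positions where the bases are not complementary): 1 (at position 5)
Effective Tm = 50 − 1×6 = 50 − 6 = 44°C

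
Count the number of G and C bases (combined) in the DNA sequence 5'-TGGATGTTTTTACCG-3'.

6

Scanning the sequence gives A=2, T=7, G=4, C=2.
Total G or C: 4 + 2 = 6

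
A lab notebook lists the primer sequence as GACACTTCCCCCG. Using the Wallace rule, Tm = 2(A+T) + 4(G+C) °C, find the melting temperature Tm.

Base counts: T=2, A=2, C=7, G=2
A+T = 4, G+C = 9
Tm = 2×4 + 4×9 = 44°C

44°C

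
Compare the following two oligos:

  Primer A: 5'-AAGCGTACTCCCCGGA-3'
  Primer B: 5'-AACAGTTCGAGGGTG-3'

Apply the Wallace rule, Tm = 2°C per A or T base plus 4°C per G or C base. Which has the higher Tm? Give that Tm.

Primer A: A+T=6, G+C=10 → Tm = 2(6)+4(10) = 52°C
Primer B: A+T=7, G+C=8 → Tm = 2(7)+4(8) = 46°C
52°C vs 46°C → primer A is higher.

Primer A, 52°C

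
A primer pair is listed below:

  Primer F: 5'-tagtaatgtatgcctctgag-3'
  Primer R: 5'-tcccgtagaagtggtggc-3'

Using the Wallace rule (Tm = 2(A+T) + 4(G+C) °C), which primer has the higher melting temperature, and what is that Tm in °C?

Primer F: A+T=12, G+C=8 → Tm = 2(12)+4(8) = 56°C
Primer R: A+T=7, G+C=11 → Tm = 2(7)+4(11) = 58°C
56°C vs 58°C → primer R is higher.

Primer R, 58°C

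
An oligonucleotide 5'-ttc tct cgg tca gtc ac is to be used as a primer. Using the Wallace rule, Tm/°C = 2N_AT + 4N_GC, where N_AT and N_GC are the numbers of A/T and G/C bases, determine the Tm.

Scanning the sequence gives G=3, C=6, A=2, T=6.
So N_AT = 8 and N_GC = 9.
Tm = 2(8) + 4(9) = 16 + 36 = 52°C

52°C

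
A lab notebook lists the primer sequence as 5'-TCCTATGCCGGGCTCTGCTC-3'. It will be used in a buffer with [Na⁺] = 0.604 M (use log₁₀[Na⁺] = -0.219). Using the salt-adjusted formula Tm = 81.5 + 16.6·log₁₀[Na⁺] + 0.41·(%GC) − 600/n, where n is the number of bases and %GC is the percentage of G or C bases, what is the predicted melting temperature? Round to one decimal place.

Length n = 20. Scanning the sequence gives C=8, T=6, A=1, G=5.
G+C = 13, so %GC = 13/20 × 100 = 65%
Salt term: 16.6 × (-0.219) = -3.635
GC term: 0.41 × 65 = 26.65; length term: −600/20 = −30
Tm = 81.5 + (-3.635) + 26.65 − 30 = 74.515 → 74.5°C

74.5°C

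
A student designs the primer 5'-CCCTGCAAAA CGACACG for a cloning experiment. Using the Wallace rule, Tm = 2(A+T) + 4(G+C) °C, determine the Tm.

54°C

G=3, T=1, A=6, C=7
So N_AT = 7 and N_GC = 10.
Tm = 2×7 + 4×10 = 54°C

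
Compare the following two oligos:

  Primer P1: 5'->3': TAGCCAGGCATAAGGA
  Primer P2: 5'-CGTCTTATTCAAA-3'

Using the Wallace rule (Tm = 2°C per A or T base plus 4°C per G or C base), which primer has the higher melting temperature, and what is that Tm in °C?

Primer P1: A+T=8, G+C=8 → Tm = 2(8)+4(8) = 48°C
Primer P2: A+T=9, G+C=4 → Tm = 2(9)+4(4) = 34°C
48°C vs 34°C → primer P1 is higher.

Primer P1, 48°C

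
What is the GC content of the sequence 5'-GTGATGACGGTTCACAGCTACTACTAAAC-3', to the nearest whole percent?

Counting bases: T=7, C=7, G=6, A=9
G+C = 6 + 7 = 13 out of 29 bases
%GC = 13/29 × 100 = 44.83% ≈ 45%

45%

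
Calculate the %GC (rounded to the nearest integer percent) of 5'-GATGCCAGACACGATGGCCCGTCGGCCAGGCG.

Counting bases: C=11, T=3, G=12, A=6
G+C = 12 + 11 = 23 out of 32 bases
%GC = 23/32 × 100 = 71.88% ≈ 72%

72%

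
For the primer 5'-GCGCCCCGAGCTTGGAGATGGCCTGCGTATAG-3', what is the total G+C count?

21

A=5, G=12, C=9, T=6
Total G or C: 12 + 9 = 21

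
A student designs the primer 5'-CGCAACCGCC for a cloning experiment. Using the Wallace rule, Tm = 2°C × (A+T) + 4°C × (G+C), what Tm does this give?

Base counts: G=2, C=6, T=0, A=2
A+T = 2, G+C = 8
Tm = 2×2 + 4×8 = 36°C

36°C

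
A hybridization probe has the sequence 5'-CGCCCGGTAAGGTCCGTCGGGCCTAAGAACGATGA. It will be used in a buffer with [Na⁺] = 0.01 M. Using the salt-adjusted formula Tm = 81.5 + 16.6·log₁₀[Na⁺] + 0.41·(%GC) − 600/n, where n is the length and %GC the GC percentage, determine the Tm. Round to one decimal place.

56.9°C

Length n = 35. Scanning the sequence gives A=8, T=5, G=12, C=10.
G+C = 22, so %GC = 22/35 × 100 = 62.857%
Salt term: 16.6 × (-2) = -33.2
GC term: 0.41 × 62.857 = 25.771; length term: −600/35 = −17.143
Tm = 81.5 + (-33.2) + 25.771 − 17.143 = 56.928 → 56.9°C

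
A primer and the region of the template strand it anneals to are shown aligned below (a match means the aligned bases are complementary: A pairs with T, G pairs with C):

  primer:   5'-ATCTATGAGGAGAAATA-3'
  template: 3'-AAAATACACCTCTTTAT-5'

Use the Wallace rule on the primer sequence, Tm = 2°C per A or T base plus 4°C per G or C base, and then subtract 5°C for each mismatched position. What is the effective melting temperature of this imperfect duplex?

Primer base counts: A=8, T=4, G=4, C=1 → A+T=12, G+C=5
Perfect-match Tm = 2(12) + 4(5) = 24 + 20 = 44°C
Mismatches (positions where the bases are not complementary): 3 (at positions 1, 3, 8)
Effective Tm = 44 − 3×5 = 44 − 15 = 29°C

29°C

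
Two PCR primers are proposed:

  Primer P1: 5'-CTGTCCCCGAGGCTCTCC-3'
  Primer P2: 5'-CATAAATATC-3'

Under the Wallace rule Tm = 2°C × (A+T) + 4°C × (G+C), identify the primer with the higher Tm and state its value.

Primer P1, 62°C

Primer P1: A+T=5, G+C=13 → Tm = 2(5)+4(13) = 62°C
Primer P2: A+T=8, G+C=2 → Tm = 2(8)+4(2) = 24°C
62°C vs 24°C → primer P1 is higher.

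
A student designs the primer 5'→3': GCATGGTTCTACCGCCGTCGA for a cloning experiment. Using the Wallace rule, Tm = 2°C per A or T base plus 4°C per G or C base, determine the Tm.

Scanning the sequence gives A=3, G=6, C=7, T=5.
So N_AT = 8 and N_GC = 13.
Tm = 2(8) + 4(13) = 16 + 52 = 68°C

68°C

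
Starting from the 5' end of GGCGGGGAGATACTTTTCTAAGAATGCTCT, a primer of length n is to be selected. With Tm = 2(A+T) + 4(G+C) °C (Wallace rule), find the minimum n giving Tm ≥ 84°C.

First 28 bases: GGCGGGGAGATACTTTTCTAAGAATGCT → Tm = 82°C (< 84°C)
First 29 bases: GGCGGGGAGATACTTTTCTAAGAATGCTC → Tm = 86°C (≥ 84°C)
Since every base adds ≥2°C, Tm only increases with n, so the threshold is first crossed at n = 29.

n = 29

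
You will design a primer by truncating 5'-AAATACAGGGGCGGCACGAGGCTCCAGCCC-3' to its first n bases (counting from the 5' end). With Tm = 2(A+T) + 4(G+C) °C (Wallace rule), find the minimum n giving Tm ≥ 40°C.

First 12 bases: AAATACAGGGGC → Tm = 36°C (< 40°C)
First 13 bases: AAATACAGGGGCG → Tm = 40°C (≥ 40°C)
Since every base adds ≥2°C, Tm only increases with n, so the threshold is first crossed at n = 13.

n = 13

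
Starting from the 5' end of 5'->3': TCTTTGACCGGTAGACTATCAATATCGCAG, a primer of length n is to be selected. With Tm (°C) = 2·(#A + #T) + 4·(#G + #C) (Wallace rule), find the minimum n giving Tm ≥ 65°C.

n = 24

First 23 bases: TCTTTGACCGGTAGACTATCAAT → Tm = 64°C (< 65°C)
First 24 bases: TCTTTGACCGGTAGACTATCAATA → Tm = 66°C (≥ 65°C)
Since every base adds ≥2°C, Tm only increases with n, so the threshold is first crossed at n = 24.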